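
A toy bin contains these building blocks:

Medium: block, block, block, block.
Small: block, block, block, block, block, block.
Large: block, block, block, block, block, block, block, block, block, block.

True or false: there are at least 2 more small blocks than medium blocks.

There are 6 small blocks.
There are 4 medium blocks.
The claim requires 6 − 4 = 2 ≥ 2, which holds.

True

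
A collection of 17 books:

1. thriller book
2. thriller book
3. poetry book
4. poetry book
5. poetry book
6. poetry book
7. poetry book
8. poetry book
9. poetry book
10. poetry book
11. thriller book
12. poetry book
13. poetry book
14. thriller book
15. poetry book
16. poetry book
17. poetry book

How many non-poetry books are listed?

4

Total books: 17; with the excluded value: 13; remaining 17 − 13 = 4.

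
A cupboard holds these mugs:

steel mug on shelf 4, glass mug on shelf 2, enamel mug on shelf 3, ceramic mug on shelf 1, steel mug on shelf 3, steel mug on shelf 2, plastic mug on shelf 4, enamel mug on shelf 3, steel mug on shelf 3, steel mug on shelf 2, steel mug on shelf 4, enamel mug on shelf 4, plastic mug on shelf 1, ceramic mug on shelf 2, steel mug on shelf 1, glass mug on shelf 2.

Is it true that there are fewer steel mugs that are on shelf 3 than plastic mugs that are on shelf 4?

|steel mugs on shelf 3| = 2.
|plastic mugs on shelf 4| = 1.
The claim requires 2 < 1, which does not hold.

False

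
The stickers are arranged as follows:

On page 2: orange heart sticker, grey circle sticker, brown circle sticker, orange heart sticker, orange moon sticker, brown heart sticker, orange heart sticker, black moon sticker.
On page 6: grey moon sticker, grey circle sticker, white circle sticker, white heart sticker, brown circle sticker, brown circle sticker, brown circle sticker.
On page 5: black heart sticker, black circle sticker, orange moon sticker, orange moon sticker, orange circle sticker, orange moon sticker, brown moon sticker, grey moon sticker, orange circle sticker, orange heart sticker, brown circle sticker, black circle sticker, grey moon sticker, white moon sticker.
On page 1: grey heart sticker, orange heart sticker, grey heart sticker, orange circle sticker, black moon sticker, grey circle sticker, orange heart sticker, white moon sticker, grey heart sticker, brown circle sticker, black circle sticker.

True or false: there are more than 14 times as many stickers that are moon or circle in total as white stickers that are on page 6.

|stickers that are moon or circle| = 28.
|white stickers on page 6| = 2.
The claim requires 28 > 14 × 2 = 28, which does not hold.

False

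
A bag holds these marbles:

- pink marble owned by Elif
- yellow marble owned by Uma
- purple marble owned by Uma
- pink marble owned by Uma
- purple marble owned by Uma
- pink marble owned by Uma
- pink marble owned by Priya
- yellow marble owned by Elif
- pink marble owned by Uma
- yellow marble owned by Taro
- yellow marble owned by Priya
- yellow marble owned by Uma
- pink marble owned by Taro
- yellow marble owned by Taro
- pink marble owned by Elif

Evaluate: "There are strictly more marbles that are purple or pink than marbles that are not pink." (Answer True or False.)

True

marbles that are purple or pink: 9.
marbles that are not pink: 8.
The claim requires 9 > 8, which holds.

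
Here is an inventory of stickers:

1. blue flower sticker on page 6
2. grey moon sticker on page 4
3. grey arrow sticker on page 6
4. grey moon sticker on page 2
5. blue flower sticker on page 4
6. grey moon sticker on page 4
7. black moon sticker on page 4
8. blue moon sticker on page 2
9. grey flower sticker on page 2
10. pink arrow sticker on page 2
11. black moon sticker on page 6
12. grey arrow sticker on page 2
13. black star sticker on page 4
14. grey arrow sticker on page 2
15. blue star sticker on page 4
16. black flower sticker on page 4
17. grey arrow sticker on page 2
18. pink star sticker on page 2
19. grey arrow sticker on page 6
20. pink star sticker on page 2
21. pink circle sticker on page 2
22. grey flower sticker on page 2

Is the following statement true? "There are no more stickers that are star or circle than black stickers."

|stickers that are star or circle| = 5.
|black stickers| = 4.
The claim requires 5 ≤ 4, which does not hold.

False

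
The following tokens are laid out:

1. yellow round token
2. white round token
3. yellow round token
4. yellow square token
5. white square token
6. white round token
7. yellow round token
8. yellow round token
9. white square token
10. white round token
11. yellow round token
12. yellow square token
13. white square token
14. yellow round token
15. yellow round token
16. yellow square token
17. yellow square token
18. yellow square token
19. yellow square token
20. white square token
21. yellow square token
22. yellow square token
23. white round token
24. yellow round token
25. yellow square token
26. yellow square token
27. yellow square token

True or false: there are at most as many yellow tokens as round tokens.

False

|yellow tokens| = 19.
|round tokens| = 12.
The claim requires 19 ≤ 12, which does not hold.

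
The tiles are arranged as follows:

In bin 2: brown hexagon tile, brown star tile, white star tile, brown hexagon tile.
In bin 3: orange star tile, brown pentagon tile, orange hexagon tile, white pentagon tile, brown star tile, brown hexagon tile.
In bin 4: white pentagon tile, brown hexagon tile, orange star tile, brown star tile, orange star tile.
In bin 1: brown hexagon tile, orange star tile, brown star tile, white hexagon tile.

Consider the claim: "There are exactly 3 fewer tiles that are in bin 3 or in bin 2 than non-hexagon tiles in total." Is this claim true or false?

tiles in bin 3 or in bin 2: 10.
non-hexagon tiles: 12.
The claim requires 12 − 10 (= 2) to equal 3, which does not hold.

False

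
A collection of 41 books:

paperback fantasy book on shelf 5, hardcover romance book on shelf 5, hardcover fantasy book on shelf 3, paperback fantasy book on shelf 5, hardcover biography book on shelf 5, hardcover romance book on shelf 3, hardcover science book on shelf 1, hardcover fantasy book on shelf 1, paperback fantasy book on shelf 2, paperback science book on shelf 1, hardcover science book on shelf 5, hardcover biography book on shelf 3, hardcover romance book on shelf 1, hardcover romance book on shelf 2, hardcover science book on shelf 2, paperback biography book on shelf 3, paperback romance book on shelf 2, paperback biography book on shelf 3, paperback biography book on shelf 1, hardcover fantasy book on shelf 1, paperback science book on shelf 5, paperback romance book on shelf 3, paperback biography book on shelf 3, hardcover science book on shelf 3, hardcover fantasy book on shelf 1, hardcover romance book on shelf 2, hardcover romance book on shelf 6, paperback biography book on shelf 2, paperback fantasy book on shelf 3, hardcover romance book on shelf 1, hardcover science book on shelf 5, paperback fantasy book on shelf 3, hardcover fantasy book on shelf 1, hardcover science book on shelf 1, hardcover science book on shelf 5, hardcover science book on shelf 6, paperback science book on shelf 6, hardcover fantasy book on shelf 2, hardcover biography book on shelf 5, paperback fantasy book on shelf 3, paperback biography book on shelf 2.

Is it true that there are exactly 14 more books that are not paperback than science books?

False

There are 24 books that are not paperback.
There are 11 science books.
The claim requires 24 − 11 (= 13) to equal 14, which does not hold.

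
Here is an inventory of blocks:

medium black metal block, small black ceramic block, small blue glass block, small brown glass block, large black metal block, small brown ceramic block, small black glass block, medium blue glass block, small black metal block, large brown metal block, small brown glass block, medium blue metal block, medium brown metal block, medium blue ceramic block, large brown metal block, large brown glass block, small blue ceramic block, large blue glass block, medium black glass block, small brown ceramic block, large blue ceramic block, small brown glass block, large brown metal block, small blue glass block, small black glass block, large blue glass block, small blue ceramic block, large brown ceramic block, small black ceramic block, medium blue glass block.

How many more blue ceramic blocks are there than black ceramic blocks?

2

blue ceramic blocks: 4.
black ceramic blocks: 2.
4 − 2 = 2.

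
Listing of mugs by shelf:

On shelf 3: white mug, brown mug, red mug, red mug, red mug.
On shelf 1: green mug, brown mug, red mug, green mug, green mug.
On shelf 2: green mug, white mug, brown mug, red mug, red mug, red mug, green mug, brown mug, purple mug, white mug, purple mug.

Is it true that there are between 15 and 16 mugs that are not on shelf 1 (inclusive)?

There are 16 mugs that are not on shelf 1.
The claim requires 15 ≤ 16 ≤ 16, which holds.

True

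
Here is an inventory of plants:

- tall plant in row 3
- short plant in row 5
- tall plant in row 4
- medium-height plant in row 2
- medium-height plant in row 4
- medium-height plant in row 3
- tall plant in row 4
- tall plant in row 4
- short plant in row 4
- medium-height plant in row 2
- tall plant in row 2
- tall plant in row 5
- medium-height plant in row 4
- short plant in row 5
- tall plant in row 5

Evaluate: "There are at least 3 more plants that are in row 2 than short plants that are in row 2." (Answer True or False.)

|plants in row 2| = 3.
|short plants in row 2| = 0.
The claim requires 3 − 0 = 3 ≥ 3, which holds.

True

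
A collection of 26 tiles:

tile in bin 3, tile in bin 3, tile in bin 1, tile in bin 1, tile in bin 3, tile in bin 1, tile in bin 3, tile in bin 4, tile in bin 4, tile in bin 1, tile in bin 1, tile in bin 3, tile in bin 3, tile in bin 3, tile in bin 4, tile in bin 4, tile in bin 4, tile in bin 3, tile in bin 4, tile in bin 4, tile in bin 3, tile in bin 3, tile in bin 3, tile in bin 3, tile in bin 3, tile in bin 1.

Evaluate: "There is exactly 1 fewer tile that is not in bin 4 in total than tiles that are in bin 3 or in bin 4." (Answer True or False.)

True

tiles that are not in bin 4: 19.
tiles in bin 3 or in bin 4: 20.
The claim requires 20 − 19 (= 1) to equal 1, which holds.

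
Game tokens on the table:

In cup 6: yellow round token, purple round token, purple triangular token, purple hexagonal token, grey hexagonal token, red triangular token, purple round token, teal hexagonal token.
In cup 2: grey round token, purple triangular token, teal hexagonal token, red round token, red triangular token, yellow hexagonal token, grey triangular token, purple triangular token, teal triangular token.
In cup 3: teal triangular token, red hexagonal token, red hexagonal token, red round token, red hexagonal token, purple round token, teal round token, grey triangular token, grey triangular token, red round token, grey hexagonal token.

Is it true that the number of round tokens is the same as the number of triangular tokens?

round tokens: 9.
triangular tokens: 10.
The claim requires 9 = 10, which does not hold.

False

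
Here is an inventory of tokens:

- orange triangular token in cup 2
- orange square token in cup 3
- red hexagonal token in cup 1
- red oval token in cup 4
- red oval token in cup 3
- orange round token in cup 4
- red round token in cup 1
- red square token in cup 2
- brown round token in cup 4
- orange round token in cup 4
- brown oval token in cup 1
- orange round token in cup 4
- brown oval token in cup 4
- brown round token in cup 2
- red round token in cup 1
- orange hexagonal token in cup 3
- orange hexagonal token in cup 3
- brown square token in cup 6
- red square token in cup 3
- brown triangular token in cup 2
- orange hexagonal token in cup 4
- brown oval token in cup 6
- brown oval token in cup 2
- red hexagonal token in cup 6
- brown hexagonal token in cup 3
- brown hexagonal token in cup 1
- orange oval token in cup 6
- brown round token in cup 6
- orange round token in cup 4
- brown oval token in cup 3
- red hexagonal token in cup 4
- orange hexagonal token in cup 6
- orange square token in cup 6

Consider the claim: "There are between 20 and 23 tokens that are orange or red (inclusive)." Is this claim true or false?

|tokens that are orange or red| = 21.
The claim requires 20 ≤ 21 ≤ 23, which holds.

True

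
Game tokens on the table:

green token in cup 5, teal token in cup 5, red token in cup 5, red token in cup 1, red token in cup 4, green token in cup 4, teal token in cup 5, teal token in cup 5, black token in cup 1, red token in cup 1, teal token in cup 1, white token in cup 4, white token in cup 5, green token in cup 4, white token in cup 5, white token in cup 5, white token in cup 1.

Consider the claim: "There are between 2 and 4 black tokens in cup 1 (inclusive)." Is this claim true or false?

There is 1 black token in cup 1.
The claim requires 2 ≤ 1 ≤ 4, which does not hold.

False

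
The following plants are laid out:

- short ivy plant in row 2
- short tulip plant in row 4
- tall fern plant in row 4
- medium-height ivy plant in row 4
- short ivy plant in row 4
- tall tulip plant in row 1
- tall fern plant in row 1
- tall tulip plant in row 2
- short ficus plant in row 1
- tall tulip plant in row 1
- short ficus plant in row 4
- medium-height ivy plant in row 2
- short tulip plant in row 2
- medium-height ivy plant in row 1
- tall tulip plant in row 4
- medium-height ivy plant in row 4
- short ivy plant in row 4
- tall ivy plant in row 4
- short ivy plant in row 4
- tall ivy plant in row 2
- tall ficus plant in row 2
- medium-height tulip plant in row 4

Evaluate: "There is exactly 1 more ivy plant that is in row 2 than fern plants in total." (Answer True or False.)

True

ivy plants in row 2: 3.
fern plants: 2.
The claim requires 3 − 2 (= 1) to equal 1, which holds.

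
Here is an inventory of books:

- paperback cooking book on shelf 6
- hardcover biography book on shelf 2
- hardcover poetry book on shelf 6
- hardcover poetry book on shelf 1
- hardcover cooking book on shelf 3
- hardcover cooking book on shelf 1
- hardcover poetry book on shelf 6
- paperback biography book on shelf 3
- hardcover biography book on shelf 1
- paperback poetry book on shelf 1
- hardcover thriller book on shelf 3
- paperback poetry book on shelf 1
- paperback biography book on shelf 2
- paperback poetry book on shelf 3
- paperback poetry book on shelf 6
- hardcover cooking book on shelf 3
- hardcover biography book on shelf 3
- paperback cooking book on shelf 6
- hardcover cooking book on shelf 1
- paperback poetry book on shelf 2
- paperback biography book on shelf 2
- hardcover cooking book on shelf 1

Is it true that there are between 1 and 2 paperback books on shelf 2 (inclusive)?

paperback books on shelf 2: 3.
The claim requires 1 ≤ 3 ≤ 2, which does not hold.

False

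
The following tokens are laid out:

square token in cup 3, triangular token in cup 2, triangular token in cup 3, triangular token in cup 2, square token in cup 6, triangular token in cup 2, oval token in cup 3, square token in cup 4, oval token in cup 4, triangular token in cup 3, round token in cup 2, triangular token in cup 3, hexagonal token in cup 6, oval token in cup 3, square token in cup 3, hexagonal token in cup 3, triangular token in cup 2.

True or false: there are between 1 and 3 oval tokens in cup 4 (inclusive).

True

oval tokens in cup 4: 1.
The claim requires 1 ≤ 1 ≤ 3, which holds.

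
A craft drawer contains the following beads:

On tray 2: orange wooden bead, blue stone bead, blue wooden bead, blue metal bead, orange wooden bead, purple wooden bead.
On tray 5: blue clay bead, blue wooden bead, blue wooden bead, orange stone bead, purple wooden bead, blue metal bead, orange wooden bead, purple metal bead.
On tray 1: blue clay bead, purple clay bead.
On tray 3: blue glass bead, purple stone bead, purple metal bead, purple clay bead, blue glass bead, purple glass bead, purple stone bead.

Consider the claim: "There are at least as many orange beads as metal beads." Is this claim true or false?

There are 4 orange beads.
There are 4 metal beads.
The claim requires 4 ≥ 4, which holds.

True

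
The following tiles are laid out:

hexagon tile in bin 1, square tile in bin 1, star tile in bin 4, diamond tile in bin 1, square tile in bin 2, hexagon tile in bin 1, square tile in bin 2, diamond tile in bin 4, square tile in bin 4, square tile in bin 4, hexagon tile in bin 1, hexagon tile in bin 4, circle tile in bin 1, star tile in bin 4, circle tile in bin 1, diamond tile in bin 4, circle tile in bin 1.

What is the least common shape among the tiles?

Counts by shape: square 5, hexagon 4, circle 3, diamond 3, star 2.
The minimum is 2, held uniquely by star.

star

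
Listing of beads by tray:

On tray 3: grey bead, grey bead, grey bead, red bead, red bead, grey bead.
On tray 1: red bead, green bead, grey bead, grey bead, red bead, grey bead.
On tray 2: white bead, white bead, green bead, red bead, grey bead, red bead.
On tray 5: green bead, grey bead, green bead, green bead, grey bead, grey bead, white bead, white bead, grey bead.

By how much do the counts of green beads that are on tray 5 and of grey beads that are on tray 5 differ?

1

green beads on tray 5: 3. grey beads on tray 5: 4.
|3 − 4| = 4 − 3 = 1.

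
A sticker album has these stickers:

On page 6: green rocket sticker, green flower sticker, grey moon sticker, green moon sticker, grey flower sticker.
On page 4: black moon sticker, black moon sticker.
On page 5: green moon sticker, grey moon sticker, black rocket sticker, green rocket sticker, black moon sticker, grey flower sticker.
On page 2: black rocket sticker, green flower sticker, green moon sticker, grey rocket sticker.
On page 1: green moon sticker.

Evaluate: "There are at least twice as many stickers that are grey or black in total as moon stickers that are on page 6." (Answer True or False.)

There are 10 stickers that are grey or black.
There are 2 moon stickers on page 6.
The claim requires 10 ≥ 2 × 2 = 4, which holds.

True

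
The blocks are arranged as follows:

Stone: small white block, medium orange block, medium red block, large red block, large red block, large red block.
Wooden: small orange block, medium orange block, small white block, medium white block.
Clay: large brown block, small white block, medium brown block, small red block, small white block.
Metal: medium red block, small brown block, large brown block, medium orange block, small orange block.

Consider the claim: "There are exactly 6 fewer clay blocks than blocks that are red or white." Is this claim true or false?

True

clay blocks: 5.
blocks that are red or white: 11.
The claim requires 11 − 5 (= 6) to equal 6, which holds.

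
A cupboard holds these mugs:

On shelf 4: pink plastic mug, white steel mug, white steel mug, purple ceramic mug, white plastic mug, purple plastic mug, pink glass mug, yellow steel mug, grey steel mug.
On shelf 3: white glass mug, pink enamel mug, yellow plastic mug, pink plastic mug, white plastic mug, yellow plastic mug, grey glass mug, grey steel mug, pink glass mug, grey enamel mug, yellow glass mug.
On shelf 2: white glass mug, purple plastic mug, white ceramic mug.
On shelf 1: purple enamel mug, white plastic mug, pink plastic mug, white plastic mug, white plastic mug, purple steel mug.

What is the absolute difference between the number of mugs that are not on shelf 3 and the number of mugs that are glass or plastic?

0

mugs that are not on shelf 3: 18. mugs that are glass or plastic: 18.
|18 − 18| = 18 − 18 = 0.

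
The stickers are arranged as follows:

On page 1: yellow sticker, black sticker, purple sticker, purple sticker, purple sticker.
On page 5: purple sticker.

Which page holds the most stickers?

page 1

Counts by page: page 1→5, page 5→1.
The maximum is 5, held uniquely by page 1.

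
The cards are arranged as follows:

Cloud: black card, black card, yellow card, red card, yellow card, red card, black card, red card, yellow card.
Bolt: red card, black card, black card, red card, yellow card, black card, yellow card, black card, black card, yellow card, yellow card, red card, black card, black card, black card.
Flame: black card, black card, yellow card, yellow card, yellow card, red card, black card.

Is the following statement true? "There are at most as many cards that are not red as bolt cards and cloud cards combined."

True

cards that are not red: 24.
bolt cards: 15; cloud cards: 9; combined: 15 + 9 = 24.
The claim requires 24 ≤ 24, which holds.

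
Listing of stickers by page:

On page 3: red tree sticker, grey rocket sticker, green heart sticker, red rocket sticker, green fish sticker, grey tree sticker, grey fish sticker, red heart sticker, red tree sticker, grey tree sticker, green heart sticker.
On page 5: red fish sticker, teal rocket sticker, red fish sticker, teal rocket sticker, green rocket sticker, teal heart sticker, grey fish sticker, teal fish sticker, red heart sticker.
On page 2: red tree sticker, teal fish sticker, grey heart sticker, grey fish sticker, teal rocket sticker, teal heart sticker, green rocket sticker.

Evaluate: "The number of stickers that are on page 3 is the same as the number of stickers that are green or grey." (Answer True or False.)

False

|stickers on page 3| = 11.
|stickers that are green or grey| = 12.
The claim requires 11 = 12, which does not hold.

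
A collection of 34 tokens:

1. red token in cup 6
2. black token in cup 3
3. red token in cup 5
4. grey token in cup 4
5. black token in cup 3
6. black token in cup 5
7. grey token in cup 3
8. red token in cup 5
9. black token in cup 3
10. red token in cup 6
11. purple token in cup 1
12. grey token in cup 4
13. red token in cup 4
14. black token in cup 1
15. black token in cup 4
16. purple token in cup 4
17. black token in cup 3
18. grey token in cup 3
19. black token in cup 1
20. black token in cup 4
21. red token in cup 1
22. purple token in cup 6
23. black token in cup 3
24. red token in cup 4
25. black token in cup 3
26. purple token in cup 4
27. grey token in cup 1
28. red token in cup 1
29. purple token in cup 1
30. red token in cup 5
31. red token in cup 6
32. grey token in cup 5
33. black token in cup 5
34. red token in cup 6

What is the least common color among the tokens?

Counts by color: black 12, red 11, grey 6, purple 5.
The minimum is 5, held uniquely by purple.

purple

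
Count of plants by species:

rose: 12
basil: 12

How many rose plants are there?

12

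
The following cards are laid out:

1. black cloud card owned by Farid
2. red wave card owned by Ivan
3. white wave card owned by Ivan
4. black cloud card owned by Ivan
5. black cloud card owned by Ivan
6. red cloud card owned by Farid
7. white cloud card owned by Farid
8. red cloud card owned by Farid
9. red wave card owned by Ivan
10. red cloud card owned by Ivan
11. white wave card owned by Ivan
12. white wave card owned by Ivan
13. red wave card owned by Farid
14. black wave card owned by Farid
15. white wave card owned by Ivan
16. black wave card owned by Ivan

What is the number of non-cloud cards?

Total cards: 16; with the excluded value: 7; remaining 16 − 7 = 9.

9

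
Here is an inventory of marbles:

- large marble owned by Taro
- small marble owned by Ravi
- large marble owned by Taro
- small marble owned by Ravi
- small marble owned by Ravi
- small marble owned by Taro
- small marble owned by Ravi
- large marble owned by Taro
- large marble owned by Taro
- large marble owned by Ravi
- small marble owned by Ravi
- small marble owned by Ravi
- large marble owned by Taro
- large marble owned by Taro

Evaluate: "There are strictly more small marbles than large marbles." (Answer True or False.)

small marbles: 7.
large marbles: 7.
The claim requires 7 > 7, which does not hold.

False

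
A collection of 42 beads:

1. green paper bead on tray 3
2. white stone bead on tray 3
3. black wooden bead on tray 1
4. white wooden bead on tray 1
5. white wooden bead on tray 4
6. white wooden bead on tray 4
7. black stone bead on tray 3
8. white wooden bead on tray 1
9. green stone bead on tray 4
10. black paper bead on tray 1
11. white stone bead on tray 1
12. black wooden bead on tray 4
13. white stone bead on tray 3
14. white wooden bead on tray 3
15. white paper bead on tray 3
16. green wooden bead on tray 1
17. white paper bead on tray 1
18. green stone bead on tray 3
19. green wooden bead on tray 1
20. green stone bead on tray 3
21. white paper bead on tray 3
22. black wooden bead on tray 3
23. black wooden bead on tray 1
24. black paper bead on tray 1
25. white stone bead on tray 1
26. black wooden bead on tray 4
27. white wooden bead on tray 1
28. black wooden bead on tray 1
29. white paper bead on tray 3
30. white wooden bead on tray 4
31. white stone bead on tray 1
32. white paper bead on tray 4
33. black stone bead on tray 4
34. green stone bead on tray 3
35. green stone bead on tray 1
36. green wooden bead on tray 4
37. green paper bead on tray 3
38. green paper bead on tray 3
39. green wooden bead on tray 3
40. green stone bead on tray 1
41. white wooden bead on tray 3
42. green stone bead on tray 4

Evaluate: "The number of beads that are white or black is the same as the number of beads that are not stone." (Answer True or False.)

beads that are white or black: 28.
beads that are not stone: 28.
The claim requires 28 = 28, which holds.

True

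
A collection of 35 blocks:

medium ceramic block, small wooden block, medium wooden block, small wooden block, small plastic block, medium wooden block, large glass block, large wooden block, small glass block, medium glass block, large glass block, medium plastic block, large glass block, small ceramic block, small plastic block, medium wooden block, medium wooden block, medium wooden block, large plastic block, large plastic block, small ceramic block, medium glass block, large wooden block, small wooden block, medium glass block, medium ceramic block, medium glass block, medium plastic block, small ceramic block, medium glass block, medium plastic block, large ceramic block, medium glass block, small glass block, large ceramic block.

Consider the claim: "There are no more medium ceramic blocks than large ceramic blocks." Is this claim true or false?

There are 2 medium ceramic blocks.
There are 2 large ceramic blocks.
The claim requires 2 ≤ 2, which holds.

True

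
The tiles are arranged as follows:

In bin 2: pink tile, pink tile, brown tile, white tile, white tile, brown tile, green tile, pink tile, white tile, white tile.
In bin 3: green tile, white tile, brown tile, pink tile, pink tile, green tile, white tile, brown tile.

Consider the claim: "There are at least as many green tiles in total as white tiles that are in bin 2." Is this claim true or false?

There are 3 green tiles.
There are 4 white tiles in bin 2.
The claim requires 3 ≥ 4, which does not hold.

False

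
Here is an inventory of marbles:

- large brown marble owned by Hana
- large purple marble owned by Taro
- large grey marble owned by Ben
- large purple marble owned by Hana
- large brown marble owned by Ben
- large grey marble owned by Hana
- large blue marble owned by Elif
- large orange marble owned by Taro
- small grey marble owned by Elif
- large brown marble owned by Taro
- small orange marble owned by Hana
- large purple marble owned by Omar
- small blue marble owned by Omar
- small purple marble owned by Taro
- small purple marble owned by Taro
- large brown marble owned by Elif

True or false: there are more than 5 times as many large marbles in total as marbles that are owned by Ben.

|large marbles| = 11.
|marbles owned by Ben| = 2.
The claim requires 11 > 5 × 2 = 10, which holds.

True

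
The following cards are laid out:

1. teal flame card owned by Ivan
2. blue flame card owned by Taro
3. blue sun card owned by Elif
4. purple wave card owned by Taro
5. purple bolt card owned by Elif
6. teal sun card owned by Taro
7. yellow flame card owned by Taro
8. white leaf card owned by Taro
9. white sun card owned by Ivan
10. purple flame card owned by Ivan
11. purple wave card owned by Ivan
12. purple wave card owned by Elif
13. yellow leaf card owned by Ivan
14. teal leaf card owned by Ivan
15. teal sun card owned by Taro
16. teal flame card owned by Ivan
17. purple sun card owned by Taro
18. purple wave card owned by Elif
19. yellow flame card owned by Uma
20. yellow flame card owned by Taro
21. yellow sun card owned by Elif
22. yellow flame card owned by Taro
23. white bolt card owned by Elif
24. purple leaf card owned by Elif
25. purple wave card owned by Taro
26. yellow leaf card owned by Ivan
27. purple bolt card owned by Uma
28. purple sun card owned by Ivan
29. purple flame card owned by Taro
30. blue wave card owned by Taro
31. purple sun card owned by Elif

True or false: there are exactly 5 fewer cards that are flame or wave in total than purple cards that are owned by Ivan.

cards that are flame or wave: 15.
purple cards owned by Ivan: 3.
The claim requires 3 − 15 (= -12) to equal 5, which does not hold.

False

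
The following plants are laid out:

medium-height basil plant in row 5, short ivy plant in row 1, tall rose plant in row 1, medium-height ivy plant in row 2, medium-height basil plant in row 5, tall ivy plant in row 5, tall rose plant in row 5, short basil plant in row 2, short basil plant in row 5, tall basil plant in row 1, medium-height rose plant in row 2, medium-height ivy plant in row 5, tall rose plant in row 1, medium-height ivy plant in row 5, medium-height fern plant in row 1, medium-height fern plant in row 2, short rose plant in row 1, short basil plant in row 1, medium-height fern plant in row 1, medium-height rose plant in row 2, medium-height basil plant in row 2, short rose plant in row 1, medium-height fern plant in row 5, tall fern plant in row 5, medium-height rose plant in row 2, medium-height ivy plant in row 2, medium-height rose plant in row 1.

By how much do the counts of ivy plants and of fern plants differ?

ivy plants: 6. fern plants: 5.
|6 − 5| = 6 − 5 = 1.

1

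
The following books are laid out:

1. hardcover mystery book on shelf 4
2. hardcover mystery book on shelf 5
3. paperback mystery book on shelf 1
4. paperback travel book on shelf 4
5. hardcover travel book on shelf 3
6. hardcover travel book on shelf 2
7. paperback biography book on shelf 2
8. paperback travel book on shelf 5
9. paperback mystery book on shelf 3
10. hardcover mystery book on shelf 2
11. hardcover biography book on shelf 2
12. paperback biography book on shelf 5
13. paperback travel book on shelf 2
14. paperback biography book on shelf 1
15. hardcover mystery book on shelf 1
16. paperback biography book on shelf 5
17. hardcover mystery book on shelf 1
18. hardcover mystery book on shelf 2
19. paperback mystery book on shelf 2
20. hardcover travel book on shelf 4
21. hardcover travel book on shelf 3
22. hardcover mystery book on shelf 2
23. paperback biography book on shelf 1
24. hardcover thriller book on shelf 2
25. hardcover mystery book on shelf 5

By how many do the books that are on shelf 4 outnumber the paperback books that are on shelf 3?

2

books on shelf 4: 3.
paperback books on shelf 3: 1.
3 − 1 = 2.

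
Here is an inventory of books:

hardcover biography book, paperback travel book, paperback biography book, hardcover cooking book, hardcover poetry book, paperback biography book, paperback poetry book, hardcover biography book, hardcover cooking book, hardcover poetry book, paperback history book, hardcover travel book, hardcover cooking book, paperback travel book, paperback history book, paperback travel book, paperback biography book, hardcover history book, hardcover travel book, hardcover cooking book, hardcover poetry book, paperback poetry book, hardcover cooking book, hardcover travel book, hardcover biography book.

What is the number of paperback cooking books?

0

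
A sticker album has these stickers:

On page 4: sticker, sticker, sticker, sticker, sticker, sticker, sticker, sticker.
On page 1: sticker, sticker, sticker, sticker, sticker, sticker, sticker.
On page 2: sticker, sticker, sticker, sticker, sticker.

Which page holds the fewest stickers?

Counts by page: page 4→8, page 1→7, page 2→5.
The minimum is 5, held uniquely by page 2.

page 2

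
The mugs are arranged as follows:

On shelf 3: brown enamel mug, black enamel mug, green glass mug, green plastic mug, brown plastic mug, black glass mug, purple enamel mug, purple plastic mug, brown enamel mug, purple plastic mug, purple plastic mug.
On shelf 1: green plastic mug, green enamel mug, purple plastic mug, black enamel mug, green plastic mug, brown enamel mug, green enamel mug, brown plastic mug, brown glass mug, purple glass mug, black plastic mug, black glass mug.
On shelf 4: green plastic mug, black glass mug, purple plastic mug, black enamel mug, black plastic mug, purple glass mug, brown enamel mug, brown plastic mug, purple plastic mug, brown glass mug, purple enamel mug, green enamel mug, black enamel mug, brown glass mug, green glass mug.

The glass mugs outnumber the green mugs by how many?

glass mugs: 10.
green mugs: 9.
10 − 9 = 1.

1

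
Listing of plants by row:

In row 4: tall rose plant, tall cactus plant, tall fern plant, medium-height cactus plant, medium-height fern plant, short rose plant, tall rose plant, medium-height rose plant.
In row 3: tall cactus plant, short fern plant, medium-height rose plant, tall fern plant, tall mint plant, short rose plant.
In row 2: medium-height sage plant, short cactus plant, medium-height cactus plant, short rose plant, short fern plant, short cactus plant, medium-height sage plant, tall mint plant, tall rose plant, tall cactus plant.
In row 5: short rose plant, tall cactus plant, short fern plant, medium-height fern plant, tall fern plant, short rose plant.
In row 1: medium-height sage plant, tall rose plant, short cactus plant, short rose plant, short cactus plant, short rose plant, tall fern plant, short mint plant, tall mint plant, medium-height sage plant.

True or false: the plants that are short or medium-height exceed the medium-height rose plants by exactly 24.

False

There are 25 plants that are short or medium-height.
There are 2 medium-height rose plants.
The claim requires 25 − 2 (= 23) to equal 24, which does not hold.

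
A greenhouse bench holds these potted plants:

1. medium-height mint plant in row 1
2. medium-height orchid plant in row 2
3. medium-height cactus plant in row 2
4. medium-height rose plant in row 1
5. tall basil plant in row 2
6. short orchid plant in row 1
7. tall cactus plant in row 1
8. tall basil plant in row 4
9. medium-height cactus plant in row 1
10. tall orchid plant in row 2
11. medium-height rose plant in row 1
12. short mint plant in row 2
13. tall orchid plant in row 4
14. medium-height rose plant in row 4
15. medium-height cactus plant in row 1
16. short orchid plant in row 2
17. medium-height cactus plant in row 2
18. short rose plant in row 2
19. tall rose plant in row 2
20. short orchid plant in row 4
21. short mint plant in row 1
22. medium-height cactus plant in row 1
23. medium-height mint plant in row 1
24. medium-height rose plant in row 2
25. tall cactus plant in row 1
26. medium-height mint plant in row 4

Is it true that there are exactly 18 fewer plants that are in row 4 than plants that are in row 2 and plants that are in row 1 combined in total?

|plants in row 4| = 5.
plants in row 2: 10; plants in row 1: 11; combined: 10 + 11 = 21.
The claim requires 21 − 5 (= 16) to equal 18, which does not hold.

False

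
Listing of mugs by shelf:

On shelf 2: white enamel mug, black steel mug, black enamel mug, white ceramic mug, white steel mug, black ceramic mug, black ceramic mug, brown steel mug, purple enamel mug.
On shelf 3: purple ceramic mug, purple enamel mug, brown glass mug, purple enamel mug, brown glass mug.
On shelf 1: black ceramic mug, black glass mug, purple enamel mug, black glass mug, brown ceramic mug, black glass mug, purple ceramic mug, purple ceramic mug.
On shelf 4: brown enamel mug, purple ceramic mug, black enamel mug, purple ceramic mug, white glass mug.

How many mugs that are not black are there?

18

Total mugs: 27; with the excluded value: 9; remaining 27 − 9 = 18.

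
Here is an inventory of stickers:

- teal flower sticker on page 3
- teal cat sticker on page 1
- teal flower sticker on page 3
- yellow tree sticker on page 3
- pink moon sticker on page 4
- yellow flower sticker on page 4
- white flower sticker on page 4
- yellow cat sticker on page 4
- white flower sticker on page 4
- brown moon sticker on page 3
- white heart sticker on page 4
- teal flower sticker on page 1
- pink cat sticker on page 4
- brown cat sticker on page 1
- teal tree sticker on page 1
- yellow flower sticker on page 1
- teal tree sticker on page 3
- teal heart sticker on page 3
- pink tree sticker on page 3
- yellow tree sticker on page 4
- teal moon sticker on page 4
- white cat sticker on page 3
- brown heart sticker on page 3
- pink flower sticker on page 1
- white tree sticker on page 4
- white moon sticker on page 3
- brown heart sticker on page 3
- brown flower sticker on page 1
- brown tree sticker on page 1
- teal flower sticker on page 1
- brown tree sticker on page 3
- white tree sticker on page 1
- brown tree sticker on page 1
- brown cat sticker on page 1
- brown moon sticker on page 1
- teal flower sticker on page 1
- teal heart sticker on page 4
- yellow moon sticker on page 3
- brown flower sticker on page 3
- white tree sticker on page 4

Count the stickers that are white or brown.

19

brown: 11; white: 8; together 11 + 8 = 19.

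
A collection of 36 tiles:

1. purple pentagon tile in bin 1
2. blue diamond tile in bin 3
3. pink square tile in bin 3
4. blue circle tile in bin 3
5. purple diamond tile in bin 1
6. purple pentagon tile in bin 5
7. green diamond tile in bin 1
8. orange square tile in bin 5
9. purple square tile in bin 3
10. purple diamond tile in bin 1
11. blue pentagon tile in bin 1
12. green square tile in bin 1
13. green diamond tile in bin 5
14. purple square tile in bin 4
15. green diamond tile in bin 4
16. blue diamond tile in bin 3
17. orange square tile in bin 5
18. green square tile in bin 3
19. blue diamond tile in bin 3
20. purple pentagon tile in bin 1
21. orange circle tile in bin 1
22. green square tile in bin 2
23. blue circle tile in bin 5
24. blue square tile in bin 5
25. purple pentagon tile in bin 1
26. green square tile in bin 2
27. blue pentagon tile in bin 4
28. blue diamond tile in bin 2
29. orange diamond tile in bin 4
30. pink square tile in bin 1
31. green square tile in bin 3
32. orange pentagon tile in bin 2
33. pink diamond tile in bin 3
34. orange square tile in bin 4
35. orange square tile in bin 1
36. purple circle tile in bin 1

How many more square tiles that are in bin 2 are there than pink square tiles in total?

0

square tiles in bin 2: 2.
pink square tiles: 2.
2 − 2 = 0.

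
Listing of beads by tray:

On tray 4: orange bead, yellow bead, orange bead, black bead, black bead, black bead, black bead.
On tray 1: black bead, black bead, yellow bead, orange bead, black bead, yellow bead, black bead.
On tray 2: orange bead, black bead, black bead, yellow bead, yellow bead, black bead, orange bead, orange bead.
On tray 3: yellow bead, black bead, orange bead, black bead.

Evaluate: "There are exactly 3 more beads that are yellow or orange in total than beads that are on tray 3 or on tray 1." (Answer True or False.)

False

There are 13 beads that are yellow or orange.
There are 11 beads on tray 3 or on tray 1.
The claim requires 13 − 11 (= 2) to equal 3, which does not hold.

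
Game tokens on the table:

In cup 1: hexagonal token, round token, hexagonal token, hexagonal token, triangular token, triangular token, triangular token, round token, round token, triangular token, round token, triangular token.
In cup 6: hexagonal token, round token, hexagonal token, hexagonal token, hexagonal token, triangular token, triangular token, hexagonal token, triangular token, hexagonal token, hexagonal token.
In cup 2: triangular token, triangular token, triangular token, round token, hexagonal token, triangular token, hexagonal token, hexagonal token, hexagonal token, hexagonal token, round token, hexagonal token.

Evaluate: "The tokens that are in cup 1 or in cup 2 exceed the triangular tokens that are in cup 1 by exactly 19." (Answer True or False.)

tokens in cup 1 or in cup 2: 24.
triangular tokens in cup 1: 5.
The claim requires 24 − 5 (= 19) to equal 19, which holds.

True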